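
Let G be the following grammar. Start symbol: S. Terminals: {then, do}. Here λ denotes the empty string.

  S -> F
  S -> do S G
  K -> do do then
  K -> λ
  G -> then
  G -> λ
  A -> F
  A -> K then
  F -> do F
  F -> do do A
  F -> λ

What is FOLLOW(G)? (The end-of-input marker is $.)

FIRST(K): from K->do do then we get {do}; from K->λ we get {λ}. So FIRST(K) = {λ, do}.
FIRST(G): from G->then we get {then}; from G->λ we get {λ}. So FIRST(G) = {λ, then}.
FIRST(F): from F->do F we get {do}; from F->do do A we get {do}; from F->λ we get {λ}. So FIRST(F) = {λ, do}.
FIRST(S): from S->F we get {λ, do}; from S->do S G we get {do}. So FIRST(S) = {λ, do}.
FIRST(A): from A->F we get {λ, do}; from A->K then we get {do, then}. So FIRST(A) = {λ, do, then}.
FOLLOW(S) includes $ since S is the start symbol.
FOLLOW(S): in S->do S G, S is followed by G with FIRST {λ, then}; in S->do S G, the suffix after S is nullable (adds nothing new). Thus FOLLOW(S) = {$, then}.
FOLLOW(K): in A->K then, K is followed by then with FIRST {then}. Thus FOLLOW(K) = {then}.
FOLLOW(G): in S->do S G, the suffix after G is empty, so FOLLOW(G) ⊇ FOLLOW(S) = {$, then}. Thus FOLLOW(G) = {$, then}.
FOLLOW(A): in F->do do A, the suffix after A is empty, so FOLLOW(A) ⊇ FOLLOW(F) = {$, then}. Thus FOLLOW(A) = {$, then}.
FOLLOW(F): in S->F, the suffix after F is empty, so FOLLOW(F) ⊇ FOLLOW(S) = {$, then}; in A->F, the suffix after F is empty, so FOLLOW(F) ⊇ FOLLOW(A) = {$, then}; in F->do F, the suffix after F is empty (adds nothing new). Thus FOLLOW(F) = {$, then}.

{$, then}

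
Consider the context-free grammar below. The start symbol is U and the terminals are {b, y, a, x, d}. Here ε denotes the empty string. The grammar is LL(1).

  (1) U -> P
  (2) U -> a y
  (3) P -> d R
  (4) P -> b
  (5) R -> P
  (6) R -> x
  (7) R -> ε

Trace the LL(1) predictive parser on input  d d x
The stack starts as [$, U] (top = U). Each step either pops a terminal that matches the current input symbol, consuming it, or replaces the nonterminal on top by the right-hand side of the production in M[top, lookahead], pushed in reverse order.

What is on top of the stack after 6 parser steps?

R

     Stack  Input    Action
  1  $ U    d d x $  expand U -> P
  2  $ P    d d x $  expand P -> d R
  3  $ R d  d d x $  match d
  4  $ R    d x $    expand R -> P
  5  $ P    d x $    expand P -> d R
  6  $ R d  d x $    match d
Stack after step 6: $ R (top = R).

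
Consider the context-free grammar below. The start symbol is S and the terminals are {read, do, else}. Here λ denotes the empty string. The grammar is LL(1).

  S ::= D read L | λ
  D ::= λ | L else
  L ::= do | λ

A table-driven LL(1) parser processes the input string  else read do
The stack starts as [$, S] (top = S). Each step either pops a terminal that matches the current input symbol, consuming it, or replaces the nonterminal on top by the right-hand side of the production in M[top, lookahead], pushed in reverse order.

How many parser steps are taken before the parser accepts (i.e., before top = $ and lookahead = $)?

     Stack            Input           Action
  1  $ S              else read do $  expand S ::= D read L
  2  $ L read D       else read do $  expand D ::= L else
  3  $ L read else L  else read do $  expand L ::= λ
  4  $ L read else    else read do $  match else
  5  $ L read         read do $       match read
  6  $ L              do $            expand L ::= do
  7  $ do             do $            match do
Accept reached after 7 steps.

7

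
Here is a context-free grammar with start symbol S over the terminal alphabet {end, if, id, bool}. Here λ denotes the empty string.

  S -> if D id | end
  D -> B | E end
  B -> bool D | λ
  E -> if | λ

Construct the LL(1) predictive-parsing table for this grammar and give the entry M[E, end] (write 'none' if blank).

FIRST(S) = {end, if}
FIRST(B) = {λ, bool}
FIRST(E) = {λ, if}
FIRST(D) = {λ, bool, end, if}  (via B, E end)
FOLLOW(S) includes $ since S is the start symbol.
FOLLOW(E): in D->E end, E is followed by end with FIRST {end}. Thus FOLLOW(E) = {end}.
For E -> if: FIRST(if) = {if}, so it goes in M[E, t] for t ∈ {if}.
For E -> λ: FIRST(λ) = {λ}, so it goes in M[E, t] for t ∈ {}; since λ ∈ FIRST, also for every t ∈ FOLLOW(E) = {end}.

E -> λ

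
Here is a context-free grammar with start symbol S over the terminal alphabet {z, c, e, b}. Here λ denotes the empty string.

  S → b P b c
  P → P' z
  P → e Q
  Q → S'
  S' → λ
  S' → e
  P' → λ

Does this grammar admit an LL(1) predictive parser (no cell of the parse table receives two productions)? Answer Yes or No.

Yes

FIRST(S) = {b}
FIRST(P) = {e, z}
FIRST(Q) = {λ, e}
FIRST(S') = {λ, e}
FIRST(P') = {λ}
FOLLOW(S) = {$}
FOLLOW(P) = {b}
FOLLOW(Q) = {b}
FOLLOW(S') = {b}
FOLLOW(P') = {z}
Each cell of M receives at most one production.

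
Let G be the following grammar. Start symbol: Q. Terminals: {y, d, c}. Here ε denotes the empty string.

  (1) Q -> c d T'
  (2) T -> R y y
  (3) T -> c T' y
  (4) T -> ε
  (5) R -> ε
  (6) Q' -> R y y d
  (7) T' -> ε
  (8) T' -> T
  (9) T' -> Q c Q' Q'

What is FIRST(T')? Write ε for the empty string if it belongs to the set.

{ε, c, y}

FIRST(Q) = {c}
FIRST(R) = {ε}
FIRST(T) = {ε, c, y}  (via R y y)
FIRST(Q') = {y}  (via R y y d)
FIRST(T') = {ε, c, y}  (via T, Q c Q' Q')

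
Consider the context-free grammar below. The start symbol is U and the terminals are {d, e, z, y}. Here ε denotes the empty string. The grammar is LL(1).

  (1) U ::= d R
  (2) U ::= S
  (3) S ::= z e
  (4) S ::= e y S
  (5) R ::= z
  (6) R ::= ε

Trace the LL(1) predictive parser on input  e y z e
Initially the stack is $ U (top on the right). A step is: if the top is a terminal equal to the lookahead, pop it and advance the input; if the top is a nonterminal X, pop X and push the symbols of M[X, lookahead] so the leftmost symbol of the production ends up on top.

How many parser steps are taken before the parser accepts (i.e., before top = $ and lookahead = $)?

step 1: stack=$ U  input=e y z e $  — expand U ::= S
step 2: stack=$ S  input=e y z e $  — expand S ::= e y S
step 3: stack=$ S y e  input=e y z e $  — match e
step 4: stack=$ S y  input=y z e $  — match y
step 5: stack=$ S  input=z e $  — expand S ::= z e
step 6: stack=$ e z  input=z e $  — match z
step 7: stack=$ e  input=e $  — match e
Accept reached after 7 steps.

7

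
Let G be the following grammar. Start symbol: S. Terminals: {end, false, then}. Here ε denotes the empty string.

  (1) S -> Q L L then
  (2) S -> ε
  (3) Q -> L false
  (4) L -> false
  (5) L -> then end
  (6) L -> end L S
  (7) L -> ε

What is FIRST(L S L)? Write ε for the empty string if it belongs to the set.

{ε, end, false, then}

FIRST(L): from L->false we get {false}; from L->then end we get {then}; from L->end L S we get {end}; from L->ε we get {ε}. So FIRST(L) = {ε, end, false, then}.
FIRST(Q): from Q->L false we get {end, false, then}. So FIRST(Q) = {end, false, then}.
FIRST(S): from S->Q L L then we get {end, false, then}; from S->ε we get {ε}. So FIRST(S) = {ε, end, false, then}.
FIRST(L S L): take FIRST of each symbol in turn, carrying on past any symbol whose FIRST contains ε; result {ε, end, false, then}.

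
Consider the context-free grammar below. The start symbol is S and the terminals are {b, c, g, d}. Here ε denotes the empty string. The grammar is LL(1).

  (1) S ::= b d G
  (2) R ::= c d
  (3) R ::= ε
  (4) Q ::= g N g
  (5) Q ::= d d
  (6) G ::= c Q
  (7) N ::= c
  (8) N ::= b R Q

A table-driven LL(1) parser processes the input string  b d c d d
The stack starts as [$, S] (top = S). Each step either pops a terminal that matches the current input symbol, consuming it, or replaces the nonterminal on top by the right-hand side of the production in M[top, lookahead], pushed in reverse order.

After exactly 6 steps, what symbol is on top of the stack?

d

     Stack    Input        Action
  1  $ S      b d c d d $  expand S ::= b d G
  2  $ G d b  b d c d d $  match b
  3  $ G d    d c d d $    match d
  4  $ G      c d d $      expand G ::= c Q
  5  $ Q c    c d d $      match c
  6  $ Q      d d $        expand Q ::= d d
Stack after step 6: $ d d (top = d).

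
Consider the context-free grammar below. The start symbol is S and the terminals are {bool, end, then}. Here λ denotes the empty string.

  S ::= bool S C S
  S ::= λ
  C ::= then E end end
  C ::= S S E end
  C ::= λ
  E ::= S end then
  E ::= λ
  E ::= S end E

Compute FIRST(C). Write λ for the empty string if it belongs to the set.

{λ, bool, end, then}

FIRST(S): from S::=bool S C S we get {bool}; from S::=λ we get {λ}. So FIRST(S) = {λ, bool}.
FIRST(E): from E::=S end then we get {bool, end}; from E::=λ we get {λ}; from E::=S end E we get {bool, end}. So FIRST(E) = {λ, bool, end}.
FIRST(C): from C::=then E end end we get {then}; from C::=S S E end we get {bool, end}; from C::=λ we get {λ}. So FIRST(C) = {λ, bool, end, then}.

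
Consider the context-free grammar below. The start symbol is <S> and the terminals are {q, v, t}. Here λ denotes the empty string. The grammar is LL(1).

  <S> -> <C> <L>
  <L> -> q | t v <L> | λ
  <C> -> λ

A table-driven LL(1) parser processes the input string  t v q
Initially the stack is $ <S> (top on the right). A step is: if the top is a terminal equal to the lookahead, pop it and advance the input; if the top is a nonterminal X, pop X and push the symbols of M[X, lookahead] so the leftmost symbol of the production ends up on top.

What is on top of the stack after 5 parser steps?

     Stack      Input    Action
  1  $ <S>      t v q $  expand <S> -> <C> <L>
  2  $ <L> <C>  t v q $  expand <C> -> λ
  3  $ <L>      t v q $  expand <L> -> t v <L>
  4  $ <L> v t  t v q $  match t
  5  $ <L> v    v q $    match v
Stack after step 5: $ <L> (top = <L>).

<L>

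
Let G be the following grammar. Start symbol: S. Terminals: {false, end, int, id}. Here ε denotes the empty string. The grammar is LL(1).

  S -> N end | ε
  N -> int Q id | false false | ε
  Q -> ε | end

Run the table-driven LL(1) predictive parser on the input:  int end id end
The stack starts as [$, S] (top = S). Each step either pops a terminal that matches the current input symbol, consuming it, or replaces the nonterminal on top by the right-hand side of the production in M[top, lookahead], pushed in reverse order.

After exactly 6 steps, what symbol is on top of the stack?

end

     Stack           Input             Action
  1  $ S             int end id end $  expand S -> N end
  2  $ end N         int end id end $  expand N -> int Q id
  3  $ end id Q int  int end id end $  match int
  4  $ end id Q      end id end $      expand Q -> end
  5  $ end id end    end id end $      match end
  6  $ end id        id end $          match id
Stack after step 6: $ end (top = end).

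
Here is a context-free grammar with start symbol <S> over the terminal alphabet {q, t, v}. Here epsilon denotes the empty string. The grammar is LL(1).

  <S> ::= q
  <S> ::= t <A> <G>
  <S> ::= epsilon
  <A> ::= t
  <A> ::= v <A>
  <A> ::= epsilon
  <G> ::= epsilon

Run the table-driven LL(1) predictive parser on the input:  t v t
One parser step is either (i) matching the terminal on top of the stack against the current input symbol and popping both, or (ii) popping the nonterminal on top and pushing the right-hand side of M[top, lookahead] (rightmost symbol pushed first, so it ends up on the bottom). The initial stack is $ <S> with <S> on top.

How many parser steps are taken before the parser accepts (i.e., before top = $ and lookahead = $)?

7

     Stack        Input    Action
  1  $ <S>        t v t $  expand <S> ::= t <A> <G>
  2  $ <G> <A> t  t v t $  match t
  3  $ <G> <A>    v t $    expand <A> ::= v <A>
  4  $ <G> <A> v  v t $    match v
  5  $ <G> <A>    t $      expand <A> ::= t
  6  $ <G> t      t $      match t
  7  $ <G>        $        expand <G> ::= epsilon
Accept reached after 7 steps.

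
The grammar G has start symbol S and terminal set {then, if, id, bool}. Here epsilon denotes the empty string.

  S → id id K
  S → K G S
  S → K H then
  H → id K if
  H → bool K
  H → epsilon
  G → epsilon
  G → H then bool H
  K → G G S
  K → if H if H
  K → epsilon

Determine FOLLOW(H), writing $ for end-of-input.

{$, bool, id, if, then}

FIRST(H) = {epsilon, bool, id}
FIRST(G) = {epsilon, bool, id, then}  (via H then bool H)
FIRST(S) = {bool, id, if, then}  (via K G S, K H then)
FIRST(K) = {epsilon, bool, id, if, then}  (via G G S)
FOLLOW(S) includes $ since S is the start symbol.
FOLLOW(G): in S→K G S, G is followed by S with FIRST {bool, id, if, then}; in K→G G S (occurrence 1), G is followed by G S with FIRST {bool, id, if, then}; in K→G G S (occurrence 2), G is followed by S with FIRST {bool, id, if, then}. Thus FOLLOW(G) = {bool, id, if, then}.
FOLLOW(S): in S→K G S, the suffix after S is empty (adds nothing new); in K→G G S, the suffix after S is empty, so FOLLOW(S) ⊇ FOLLOW(K) = {$, bool, id, if, then}. Thus FOLLOW(S) = {$, bool, id, if, then}.
FOLLOW(H): in S→K H then, H is followed by then with FIRST {then}; in G→H then bool H (occurrence 1), H is followed by then bool H with FIRST {then}; in G→H then bool H (occurrence 2), the suffix after H is empty, so FOLLOW(H) ⊇ FOLLOW(G) = {bool, id, if, then}; in K→if H if H (occurrence 1), H is followed by if H with FIRST {if}; in K→if H if H (occurrence 2), the suffix after H is empty, so FOLLOW(H) ⊇ FOLLOW(K) = {$, bool, id, if, then}. Thus FOLLOW(H) = {$, bool, id, if, then}.
FOLLOW(K): in S→id id K, the suffix after K is empty, so FOLLOW(K) ⊇ FOLLOW(S) = {$, bool, id, if, then}; in S→K G S, K is followed by G S with FIRST {bool, id, if, then}; in S→K H then, K is followed by H then with FIRST {bool, id, then}; in H→id K if, K is followed by if with FIRST {if}; in H→bool K, the suffix after K is empty, so FOLLOW(K) ⊇ FOLLOW(H) = {$, bool, id, if, then}. Thus FOLLOW(K) = {$, bool, id, if, then}.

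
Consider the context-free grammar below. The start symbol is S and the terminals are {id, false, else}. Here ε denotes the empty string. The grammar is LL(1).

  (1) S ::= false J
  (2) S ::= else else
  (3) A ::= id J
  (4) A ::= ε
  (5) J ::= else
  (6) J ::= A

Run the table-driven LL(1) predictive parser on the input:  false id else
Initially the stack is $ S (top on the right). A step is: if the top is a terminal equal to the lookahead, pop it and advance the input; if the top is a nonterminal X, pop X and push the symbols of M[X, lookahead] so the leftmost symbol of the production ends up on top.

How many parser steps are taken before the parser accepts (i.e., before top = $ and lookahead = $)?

step 1: stack=$ S  input=false id else $  — expand S ::= false J
step 2: stack=$ J false  input=false id else $  — match false
step 3: stack=$ J  input=id else $  — expand J ::= A
step 4: stack=$ A  input=id else $  — expand A ::= id J
step 5: stack=$ J id  input=id else $  — match id
step 6: stack=$ J  input=else $  — expand J ::= else
step 7: stack=$ else  input=else $  — match else
Accept reached after 7 steps.

7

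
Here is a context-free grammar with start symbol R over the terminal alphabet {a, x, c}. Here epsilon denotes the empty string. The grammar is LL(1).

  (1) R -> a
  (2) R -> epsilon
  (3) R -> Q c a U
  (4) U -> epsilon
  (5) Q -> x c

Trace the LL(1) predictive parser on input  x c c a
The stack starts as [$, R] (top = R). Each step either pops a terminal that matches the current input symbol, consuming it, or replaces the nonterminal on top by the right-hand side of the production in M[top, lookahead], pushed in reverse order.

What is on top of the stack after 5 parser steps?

a

     Stack        Input      Action
  1  $ R          x c c a $  expand R -> Q c a U
  2  $ U a c Q    x c c a $  expand Q -> x c
  3  $ U a c c x  x c c a $  match x
  4  $ U a c c    c c a $    match c
  5  $ U a c      c a $      match c
Stack after step 5: $ U a (top = a).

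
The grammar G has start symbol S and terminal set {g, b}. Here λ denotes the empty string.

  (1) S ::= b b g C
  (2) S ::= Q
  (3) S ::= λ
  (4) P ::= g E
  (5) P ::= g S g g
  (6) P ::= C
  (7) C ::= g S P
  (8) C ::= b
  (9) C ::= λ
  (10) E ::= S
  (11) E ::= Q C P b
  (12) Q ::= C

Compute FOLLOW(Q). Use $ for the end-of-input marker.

FIRST(C) = {λ, b, g}
FIRST(P) = {λ, b, g}  (via C)
FIRST(Q) = {λ, b, g}  (via C)
FIRST(S) = {λ, b, g}  (via Q)
FIRST(E) = {λ, b, g}  (via S, Q C P b)
FOLLOW(S) includes $ since S is the start symbol.
FOLLOW(S): in P::=g S g g, S is followed by g g with FIRST {g}; in C::=g S P, S is followed by P with FIRST {λ, b, g}; in C::=g S P, the suffix after S is nullable, so FOLLOW(S) ⊇ FOLLOW(C) = {$, b, g}; in E::=S, the suffix after S is empty, so FOLLOW(S) ⊇ FOLLOW(E) = {$, b, g}. Thus FOLLOW(S) = {$, b, g}.
FOLLOW(Q): in S::=Q, the suffix after Q is empty, so FOLLOW(Q) ⊇ FOLLOW(S) = {$, b, g}; in E::=Q C P b, Q is followed by C P b with FIRST {b, g}. Thus FOLLOW(Q) = {$, b, g}.
FOLLOW(P): in C::=g S P, the suffix after P is empty, so FOLLOW(P) ⊇ FOLLOW(C) = {$, b, g}; in E::=Q C P b, P is followed by b with FIRST {b}. Thus FOLLOW(P) = {$, b, g}.
FOLLOW(C): in S::=b b g C, the suffix after C is empty, so FOLLOW(C) ⊇ FOLLOW(S) = {$, b, g}; in P::=C, the suffix after C is empty, so FOLLOW(C) ⊇ FOLLOW(P) = {$, b, g}; in E::=Q C P b, C is followed by P b with FIRST {b, g}; in Q::=C, the suffix after C is empty, so FOLLOW(C) ⊇ FOLLOW(Q) = {$, b, g}. Thus FOLLOW(C) = {$, b, g}.
FOLLOW(E): in P::=g E, the suffix after E is empty, so FOLLOW(E) ⊇ FOLLOW(P) = {$, b, g}. Thus FOLLOW(E) = {$, b, g}.

{$, b, g}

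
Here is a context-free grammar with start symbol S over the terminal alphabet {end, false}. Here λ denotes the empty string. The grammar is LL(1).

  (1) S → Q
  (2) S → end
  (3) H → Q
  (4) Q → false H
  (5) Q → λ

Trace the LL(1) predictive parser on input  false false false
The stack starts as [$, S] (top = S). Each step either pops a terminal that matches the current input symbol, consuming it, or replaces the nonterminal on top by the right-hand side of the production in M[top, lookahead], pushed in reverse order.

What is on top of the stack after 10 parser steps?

Q

step 1: stack=$ S  input=false false false $  — expand S → Q
step 2: stack=$ Q  input=false false false $  — expand Q → false H
step 3: stack=$ H false  input=false false false $  — match false
step 4: stack=$ H  input=false false $  — expand H → Q
step 5: stack=$ Q  input=false false $  — expand Q → false H
step 6: stack=$ H false  input=false false $  — match false
step 7: stack=$ H  input=false $  — expand H → Q
step 8: stack=$ Q  input=false $  — expand Q → false H
step 9: stack=$ H false  input=false $  — match false
step 10: stack=$ H  input=$  — expand H → Q
Stack after step 10: $ Q (top = Q).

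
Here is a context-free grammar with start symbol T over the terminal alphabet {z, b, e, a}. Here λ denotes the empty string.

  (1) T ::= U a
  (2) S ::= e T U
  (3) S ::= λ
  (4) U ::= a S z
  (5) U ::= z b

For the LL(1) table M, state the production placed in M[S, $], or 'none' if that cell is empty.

FIRST(S): from S::=e T U we get {e}; from S::=λ we get {λ}. So FIRST(S) = {λ, e}.
FIRST(U): from U::=a S z we get {a}; from U::=z b we get {z}. So FIRST(U) = {a, z}.
FIRST(T): from T::=U a we get {a, z}. So FIRST(T) = {a, z}.
FOLLOW(T) includes $ since T is the start symbol.
FOLLOW(S): in U::=a S z, S is followed by z with FIRST {z}. Thus FOLLOW(S) = {z}.
For S ::= e T U: FIRST(e T U) = {e}, so it goes in M[S, t] for t ∈ {e}.
For S ::= λ: FIRST(λ) = {λ}, so it goes in M[S, t] for t ∈ {}; since λ ∈ FIRST, also for every t ∈ FOLLOW(S) = {z}.
None of these place a production in M[S, $].

none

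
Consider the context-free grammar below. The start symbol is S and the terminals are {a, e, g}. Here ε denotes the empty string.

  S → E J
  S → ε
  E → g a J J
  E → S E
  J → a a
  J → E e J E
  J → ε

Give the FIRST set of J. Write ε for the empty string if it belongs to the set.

FIRST(S): from S→E J we get {g}; from S→ε we get {ε}. So FIRST(S) = {ε, g}.
FIRST(E): from E→g a J J we get {g}; from E→S E we get {g}. So FIRST(E) = {g}.
FIRST(J): from J→a a we get {a}; from J→E e J E we get {g}; from J→ε we get {ε}. So FIRST(J) = {ε, a, g}.

{ε, a, g}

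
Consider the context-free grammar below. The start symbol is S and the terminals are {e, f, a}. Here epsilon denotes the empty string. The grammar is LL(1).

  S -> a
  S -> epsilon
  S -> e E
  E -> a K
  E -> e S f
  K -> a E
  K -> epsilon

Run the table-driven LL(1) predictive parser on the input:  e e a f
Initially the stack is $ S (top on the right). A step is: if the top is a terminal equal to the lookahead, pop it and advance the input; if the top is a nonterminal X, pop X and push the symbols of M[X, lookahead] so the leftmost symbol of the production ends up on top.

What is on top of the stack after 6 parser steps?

step 1: stack=$ S  input=e e a f $  — expand S -> e E
step 2: stack=$ E e  input=e e a f $  — match e
step 3: stack=$ E  input=e a f $  — expand E -> e S f
step 4: stack=$ f S e  input=e a f $  — match e
step 5: stack=$ f S  input=a f $  — expand S -> a
step 6: stack=$ f a  input=a f $  — match a
Stack after step 6: $ f (top = f).

f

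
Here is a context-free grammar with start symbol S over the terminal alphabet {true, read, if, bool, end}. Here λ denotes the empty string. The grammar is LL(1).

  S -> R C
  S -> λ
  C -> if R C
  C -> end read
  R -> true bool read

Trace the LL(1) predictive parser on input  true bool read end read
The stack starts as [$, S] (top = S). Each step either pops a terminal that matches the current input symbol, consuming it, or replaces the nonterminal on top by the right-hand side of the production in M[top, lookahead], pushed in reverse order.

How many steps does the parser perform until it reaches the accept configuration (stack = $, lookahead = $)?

     Stack               Input                      Action
  1  $ S                 true bool read end read $  expand S -> R C
  2  $ C R               true bool read end read $  expand R -> true bool read
  3  $ C read bool true  true bool read end read $  match true
  4  $ C read bool       bool read end read $       match bool
  5  $ C read            read end read $            match read
  6  $ C                 end read $                 expand C -> end read
  7  $ read end          end read $                 match end
  8  $ read              read $                     match read
Accept reached after 8 steps.

8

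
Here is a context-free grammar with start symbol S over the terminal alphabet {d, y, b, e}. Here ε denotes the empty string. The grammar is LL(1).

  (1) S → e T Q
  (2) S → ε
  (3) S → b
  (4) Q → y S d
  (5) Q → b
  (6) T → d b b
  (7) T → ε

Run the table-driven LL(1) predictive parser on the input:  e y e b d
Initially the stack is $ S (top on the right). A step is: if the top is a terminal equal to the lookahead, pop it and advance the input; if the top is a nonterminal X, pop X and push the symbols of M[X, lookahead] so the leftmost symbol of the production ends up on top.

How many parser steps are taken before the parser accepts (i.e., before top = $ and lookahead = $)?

11

      Stack      Input        Action
   1  $ S        e y e b d $  expand S → e T Q
   2  $ Q T e    e y e b d $  match e
   3  $ Q T      y e b d $    expand T → ε
   4  $ Q        y e b d $    expand Q → y S d
   5  $ d S y    y e b d $    match y
   6  $ d S      e b d $      expand S → e T Q
   7  $ d Q T e  e b d $      match e
   8  $ d Q T    b d $        expand T → ε
   9  $ d Q      b d $        expand Q → b
  10  $ d b      b d $        match b
  11  $ d        d $          match d
Accept reached after 11 steps.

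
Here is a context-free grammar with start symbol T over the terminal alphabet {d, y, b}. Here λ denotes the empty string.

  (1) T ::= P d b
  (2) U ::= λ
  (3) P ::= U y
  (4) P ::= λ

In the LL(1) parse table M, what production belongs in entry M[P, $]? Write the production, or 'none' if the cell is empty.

none

FIRST(U) = {λ}
FIRST(P) = {λ, y}  (via U y)
FIRST(T) = {d, y}  (via P d b)
FOLLOW(T) includes $ since T is the start symbol.
FOLLOW(P): in T::=P d b, P is followed by d b with FIRST {d}. Thus FOLLOW(P) = {d}.
For P ::= U y: FIRST(U y) = {y}, so it goes in M[P, t] for t ∈ {y}.
For P ::= λ: FIRST(λ) = {λ}, so it goes in M[P, t] for t ∈ {}; since λ ∈ FIRST, also for every t ∈ FOLLOW(P) = {d}.
None of these place a production in M[P, $].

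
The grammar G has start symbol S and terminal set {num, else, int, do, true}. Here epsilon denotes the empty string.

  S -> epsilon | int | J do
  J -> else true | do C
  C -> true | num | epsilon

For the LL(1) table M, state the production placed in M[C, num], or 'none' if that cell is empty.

FIRST(J): from J->else true we get {else}; from J->do C we get {do}. So FIRST(J) = {do, else}.
FIRST(C): from C->true we get {true}; from C->num we get {num}; from C->epsilon we get {epsilon}. So FIRST(C) = {epsilon, num, true}.
FIRST(S): from S->epsilon we get {epsilon}; from S->int we get {int}; from S->J do we get {do, else}. So FIRST(S) = {epsilon, do, else, int}.
FOLLOW(S) includes $ since S is the start symbol.
FOLLOW(J): in S->J do, J is followed by do with FIRST {do}. Thus FOLLOW(J) = {do}.
FOLLOW(C): in J->do C, the suffix after C is empty, so FOLLOW(C) ⊇ FOLLOW(J) = {do}. Thus FOLLOW(C) = {do}.
For C -> true: FIRST(true) = {true}, so it goes in M[C, t] for t ∈ {true}.
For C -> num: FIRST(num) = {num}, so it goes in M[C, t] for t ∈ {num}.
For C -> epsilon: FIRST(epsilon) = {epsilon}, so it goes in M[C, t] for t ∈ {}; since epsilon ∈ FIRST, also for every t ∈ FOLLOW(C) = {do}.

C -> num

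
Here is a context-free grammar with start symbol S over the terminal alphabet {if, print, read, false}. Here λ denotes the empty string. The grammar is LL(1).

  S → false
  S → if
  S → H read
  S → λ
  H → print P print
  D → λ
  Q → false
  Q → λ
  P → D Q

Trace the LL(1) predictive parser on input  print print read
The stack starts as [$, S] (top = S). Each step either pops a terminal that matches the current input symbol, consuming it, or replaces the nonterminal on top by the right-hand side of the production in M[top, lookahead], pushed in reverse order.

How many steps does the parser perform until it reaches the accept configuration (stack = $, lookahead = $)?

8

     Stack                 Input               Action
  1  $ S                   print print read $  expand S → H read
  2  $ read H              print print read $  expand H → print P print
  3  $ read print P print  print print read $  match print
  4  $ read print P        print read $        expand P → D Q
  5  $ read print Q D      print read $        expand D → λ
  6  $ read print Q        print read $        expand Q → λ
  7  $ read print          print read $        match print
  8  $ read                read $              match read
Accept reached after 8 steps.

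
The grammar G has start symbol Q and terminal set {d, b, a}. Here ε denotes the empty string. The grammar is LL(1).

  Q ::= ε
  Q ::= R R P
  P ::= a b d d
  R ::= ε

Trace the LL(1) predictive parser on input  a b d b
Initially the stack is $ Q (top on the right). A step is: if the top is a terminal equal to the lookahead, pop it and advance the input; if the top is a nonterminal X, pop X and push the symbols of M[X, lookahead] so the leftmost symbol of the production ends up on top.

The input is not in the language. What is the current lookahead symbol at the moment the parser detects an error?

step 1: stack=$ Q  input=a b d b $  — expand Q ::= R R P
step 2: stack=$ P R R  input=a b d b $  — expand R ::= ε
step 3: stack=$ P R  input=a b d b $  — expand R ::= ε
step 4: stack=$ P  input=a b d b $  — expand P ::= a b d d
step 5: stack=$ d d b a  input=a b d b $  — match a
step 6: stack=$ d d b  input=b d b $  — match b
step 7: stack=$ d d  input=d b $  — match d
step 8: stack=$ d  input=b $  — error: top is terminal d but lookahead is b

b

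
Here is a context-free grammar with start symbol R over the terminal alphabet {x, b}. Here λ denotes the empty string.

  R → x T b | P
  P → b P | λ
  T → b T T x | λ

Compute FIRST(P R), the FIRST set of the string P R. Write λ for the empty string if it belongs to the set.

{λ, b, x}

FIRST(P): from P→b P we get {b}; from P→λ we get {λ}. So FIRST(P) = {λ, b}.
FIRST(T): from T→b T T x we get {b}; from T→λ we get {λ}. So FIRST(T) = {λ, b}.
FIRST(R): from R→x T b we get {x}; from R→P we get {λ, b}. So FIRST(R) = {λ, b, x}.
FIRST(P R): take FIRST of each symbol in turn, carrying on past any symbol whose FIRST contains λ; result {λ, b, x}.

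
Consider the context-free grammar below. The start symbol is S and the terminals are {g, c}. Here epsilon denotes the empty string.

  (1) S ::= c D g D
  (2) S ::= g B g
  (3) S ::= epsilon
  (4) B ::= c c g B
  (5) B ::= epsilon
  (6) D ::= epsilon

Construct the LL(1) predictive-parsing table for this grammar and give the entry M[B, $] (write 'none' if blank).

none

FIRST(S) = {epsilon, c, g}
FIRST(B) = {epsilon, c}
FIRST(D) = {epsilon}
FOLLOW(S) includes $ since S is the start symbol.
FOLLOW(B): in S::=g B g, B is followed by g with FIRST {g}; in B::=c c g B, the suffix after B is empty (adds nothing new). Thus FOLLOW(B) = {g}.
For B ::= c c g B: FIRST(c c g B) = {c}, so it goes in M[B, t] for t ∈ {c}.
For B ::= epsilon: FIRST(epsilon) = {epsilon}, so it goes in M[B, t] for t ∈ {}; since epsilon ∈ FIRST, also for every t ∈ FOLLOW(B) = {g}.
None of these place a production in M[B, $].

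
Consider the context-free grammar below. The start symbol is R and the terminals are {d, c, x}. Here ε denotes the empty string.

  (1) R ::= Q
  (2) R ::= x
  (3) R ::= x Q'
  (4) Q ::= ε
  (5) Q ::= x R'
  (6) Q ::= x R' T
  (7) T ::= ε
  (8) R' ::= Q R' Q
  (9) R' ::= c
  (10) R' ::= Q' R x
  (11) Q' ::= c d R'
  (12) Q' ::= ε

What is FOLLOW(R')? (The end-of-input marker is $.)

{$, c, x}

FIRST(Q): from Q::=ε we get {ε}; from Q::=x R' we get {x}; from Q::=x R' T we get {x}. So FIRST(Q) = {ε, x}.
FIRST(T): from T::=ε we get {ε}. So FIRST(T) = {ε}.
FIRST(Q'): from Q'::=c d R' we get {c}; from Q'::=ε we get {ε}. So FIRST(Q') = {ε, c}.
FIRST(R): from R::=Q we get {ε, x}; from R::=x we get {x}; from R::=x Q' we get {x}. So FIRST(R) = {ε, x}.
FIRST(R'): from R'::=Q R' Q we get {c, x}; from R'::=c we get {c}; from R'::=Q' R x we get {c, x}. So FIRST(R') = {c, x}.
FOLLOW(R) includes $ since R is the start symbol.
FOLLOW(R): in R'::=Q' R x, R is followed by x with FIRST {x}. Thus FOLLOW(R) = {$, x}.
FOLLOW(Q'): in R::=x Q', the suffix after Q' is empty, so FOLLOW(Q') ⊇ FOLLOW(R) = {$, x}; in R'::=Q' R x, Q' is followed by R x with FIRST {x}. Thus FOLLOW(Q') = {$, x}.
FOLLOW(Q): in R::=Q, the suffix after Q is empty, so FOLLOW(Q) ⊇ FOLLOW(R) = {$, x}; in R'::=Q R' Q (occurrence 1), Q is followed by R' Q with FIRST {c, x}; in R'::=Q R' Q (occurrence 2), the suffix after Q is empty, so FOLLOW(Q) ⊇ FOLLOW(R') = {$, c, x}. Thus FOLLOW(Q) = {$, c, x}.
FOLLOW(T): in Q::=x R' T, the suffix after T is empty, so FOLLOW(T) ⊇ FOLLOW(Q) = {$, c, x}. Thus FOLLOW(T) = {$, c, x}.
FOLLOW(R'): in Q::=x R', the suffix after R' is empty, so FOLLOW(R') ⊇ FOLLOW(Q) = {$, c, x}; in Q::=x R' T, R' is followed by T with FIRST {ε}; in Q::=x R' T, the suffix after R' is nullable, so FOLLOW(R') ⊇ FOLLOW(Q) = {$, c, x}; in R'::=Q R' Q, R' is followed by Q with FIRST {ε, x}; in R'::=Q R' Q, the suffix after R' is nullable (adds nothing new); in Q'::=c d R', the suffix after R' is empty, so FOLLOW(R') ⊇ FOLLOW(Q') = {$, x}. Thus FOLLOW(R') = {$, c, x}.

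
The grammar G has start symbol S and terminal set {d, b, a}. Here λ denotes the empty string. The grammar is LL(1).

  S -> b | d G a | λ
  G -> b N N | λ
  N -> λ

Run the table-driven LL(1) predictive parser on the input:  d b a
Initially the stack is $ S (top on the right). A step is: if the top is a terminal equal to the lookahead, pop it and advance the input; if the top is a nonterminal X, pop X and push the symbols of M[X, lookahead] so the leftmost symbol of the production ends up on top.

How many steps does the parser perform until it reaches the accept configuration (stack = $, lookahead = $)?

     Stack      Input    Action
  1  $ S        d b a $  expand S -> d G a
  2  $ a G d    d b a $  match d
  3  $ a G      b a $    expand G -> b N N
  4  $ a N N b  b a $    match b
  5  $ a N N    a $      expand N -> λ
  6  $ a N      a $      expand N -> λ
  7  $ a        a $      match a
Accept reached after 7 steps.

7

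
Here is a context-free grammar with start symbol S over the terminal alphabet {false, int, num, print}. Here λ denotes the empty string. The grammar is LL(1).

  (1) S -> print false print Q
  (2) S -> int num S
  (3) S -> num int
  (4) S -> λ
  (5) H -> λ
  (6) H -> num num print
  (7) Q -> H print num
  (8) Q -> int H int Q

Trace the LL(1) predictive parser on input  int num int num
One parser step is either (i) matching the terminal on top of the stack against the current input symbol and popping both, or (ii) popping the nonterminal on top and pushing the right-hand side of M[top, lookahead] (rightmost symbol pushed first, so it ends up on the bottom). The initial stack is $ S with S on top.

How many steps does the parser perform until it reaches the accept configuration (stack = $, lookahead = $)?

7

     Stack        Input              Action
  1  $ S          int num int num $  expand S -> int num S
  2  $ S num int  int num int num $  match int
  3  $ S num      num int num $      match num
  4  $ S          int num $          expand S -> int num S
  5  $ S num int  int num $          match int
  6  $ S num      num $              match num
  7  $ S          $                  expand S -> λ
Accept reached after 7 steps.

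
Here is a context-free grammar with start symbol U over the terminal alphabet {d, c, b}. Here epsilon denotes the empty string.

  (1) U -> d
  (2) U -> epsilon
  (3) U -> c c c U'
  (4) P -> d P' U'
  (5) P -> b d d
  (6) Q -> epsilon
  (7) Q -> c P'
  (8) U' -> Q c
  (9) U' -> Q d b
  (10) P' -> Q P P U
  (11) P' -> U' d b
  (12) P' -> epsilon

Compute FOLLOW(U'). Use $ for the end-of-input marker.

{$, b, c, d}

FIRST(U) = {epsilon, c, d}
FIRST(P) = {b, d}
FIRST(Q) = {epsilon, c}
FIRST(U') = {c, d}  (via Q c, Q d b)
FIRST(P') = {epsilon, b, c, d}  (via Q P P U, U' d b)
FOLLOW(U) includes $ since U is the start symbol.
FOLLOW(Q): in U'->Q c, Q is followed by c with FIRST {c}; in U'->Q d b, Q is followed by d b with FIRST {d}; in P'->Q P P U, Q is followed by P P U with FIRST {b, d}. Thus FOLLOW(Q) = {b, c, d}.
FOLLOW(P'): in P->d P' U', P' is followed by U' with FIRST {c, d}; in Q->c P', the suffix after P' is empty, so FOLLOW(P') ⊇ FOLLOW(Q) = {b, c, d}. Thus FOLLOW(P') = {b, c, d}.
FOLLOW(U): in P'->Q P P U, the suffix after U is empty, so FOLLOW(U) ⊇ FOLLOW(P') = {b, c, d}. Thus FOLLOW(U) = {$, b, c, d}.
FOLLOW(P): in P'->Q P P U (occurrence 1), P is followed by P U with FIRST {b, d}; in P'->Q P P U (occurrence 2), P is followed by U with FIRST {epsilon, c, d}; in P'->Q P P U (occurrence 2), the suffix after P is nullable, so FOLLOW(P) ⊇ FOLLOW(P') = {b, c, d}. Thus FOLLOW(P) = {b, c, d}.
FOLLOW(U'): in U->c c c U', the suffix after U' is empty, so FOLLOW(U') ⊇ FOLLOW(U) = {$, b, c, d}; in P->d P' U', the suffix after U' is empty, so FOLLOW(U') ⊇ FOLLOW(P) = {b, c, d}; in P'->U' d b, U' is followed by d b with FIRST {d}. Thus FOLLOW(U') = {$, b, c, d}.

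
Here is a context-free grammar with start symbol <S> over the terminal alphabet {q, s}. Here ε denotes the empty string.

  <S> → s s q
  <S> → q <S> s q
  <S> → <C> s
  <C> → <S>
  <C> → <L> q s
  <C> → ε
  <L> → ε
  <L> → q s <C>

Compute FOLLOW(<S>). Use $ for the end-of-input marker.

{$, q, s}

FIRST(<L>) = {ε, q}
FIRST(<S>) = {q, s}  (via <C> s)
FIRST(<C>) = {ε, q, s}  (via <S>, <L> q s)
FOLLOW(<S>) includes $ since <S> is the start symbol.
FOLLOW(<L>): in <C>→<L> q s, <L> is followed by q s with FIRST {q}. Thus FOLLOW(<L>) = {q}.
FOLLOW(<C>): in <S>→<C> s, <C> is followed by s with FIRST {s}; in <L>→q s <C>, the suffix after <C> is empty, so FOLLOW(<C>) ⊇ FOLLOW(<L>) = {q}. Thus FOLLOW(<C>) = {q, s}.
FOLLOW(<S>): in <S>→q <S> s q, <S> is followed by s q with FIRST {s}; in <C>→<S>, the suffix after <S> is empty, so FOLLOW(<S>) ⊇ FOLLOW(<C>) = {q, s}. Thus FOLLOW(<S>) = {$, q, s}.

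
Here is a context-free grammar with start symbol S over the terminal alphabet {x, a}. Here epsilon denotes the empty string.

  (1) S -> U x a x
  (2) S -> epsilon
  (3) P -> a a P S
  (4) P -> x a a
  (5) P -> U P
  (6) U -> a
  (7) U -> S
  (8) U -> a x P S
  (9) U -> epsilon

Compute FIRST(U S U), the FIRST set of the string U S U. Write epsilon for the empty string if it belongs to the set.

{epsilon, a, x}

FIRST(S): from S->U x a x we get {a, x}; from S->epsilon we get {epsilon}. So FIRST(S) = {epsilon, a, x}.
FIRST(U): from U->a we get {a}; from U->S we get {epsilon, a, x}; from U->a x P S we get {a}; from U->epsilon we get {epsilon}. So FIRST(U) = {epsilon, a, x}.
FIRST(P): from P->a a P S we get {a}; from P->x a a we get {x}; from P->U P we get {a, x}. So FIRST(P) = {a, x}.
FIRST(U S U): take FIRST of each symbol in turn, carrying on past any symbol whose FIRST contains epsilon; result {epsilon, a, x}.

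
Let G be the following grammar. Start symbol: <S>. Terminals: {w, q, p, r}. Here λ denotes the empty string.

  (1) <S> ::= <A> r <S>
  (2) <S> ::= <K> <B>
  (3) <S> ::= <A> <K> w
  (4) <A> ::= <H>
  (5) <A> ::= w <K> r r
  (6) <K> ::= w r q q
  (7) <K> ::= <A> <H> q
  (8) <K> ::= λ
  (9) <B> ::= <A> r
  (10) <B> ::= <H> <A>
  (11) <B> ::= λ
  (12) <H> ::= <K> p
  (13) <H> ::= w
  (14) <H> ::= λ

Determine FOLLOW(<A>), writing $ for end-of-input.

{$, p, q, r, w}

FIRST(<S>): from <S>::=<A> r <S> we get {p, q, r, w}; from <S>::=<K> <B> we get {λ, p, q, r, w}; from <S>::=<A> <K> w we get {p, q, w}. So FIRST(<S>) = {λ, p, q, r, w}.
FIRST(<A>): from <A>::=<H> we get {λ, p, q, w}; from <A>::=w <K> r r we get {w}. So FIRST(<A>) = {λ, p, q, w}.
FIRST(<K>): from <K>::=w r q q we get {w}; from <K>::=<A> <H> q we get {p, q, w}; from <K>::=λ we get {λ}. So FIRST(<K>) = {λ, p, q, w}.
FIRST(<H>): from <H>::=<K> p we get {p, q, w}; from <H>::=w we get {w}; from <H>::=λ we get {λ}. So FIRST(<H>) = {λ, p, q, w}.
FIRST(<B>): from <B>::=<A> r we get {p, q, r, w}; from <B>::=<H> <A> we get {λ, p, q, w}; from <B>::=λ we get {λ}. So FIRST(<B>) = {λ, p, q, r, w}.
FOLLOW(<S>) includes $ since <S> is the start symbol.
FOLLOW(<S>): in <S>::=<A> r <S>, the suffix after <S> is empty (adds nothing new). Thus FOLLOW(<S>) = {$}.
FOLLOW(<K>): in <S>::=<K> <B>, <K> is followed by <B> with FIRST {λ, p, q, r, w}; in <S>::=<K> <B>, the suffix after <K> is nullable, so FOLLOW(<K>) ⊇ FOLLOW(<S>) = {$}; in <S>::=<A> <K> w, <K> is followed by w with FIRST {w}; in <A>::=w <K> r r, <K> is followed by r r with FIRST {r}; in <H>::=<K> p, <K> is followed by p with FIRST {p}. Thus FOLLOW(<K>) = {$, p, q, r, w}.
FOLLOW(<B>): in <S>::=<K> <B>, the suffix after <B> is empty, so FOLLOW(<B>) ⊇ FOLLOW(<S>) = {$}. Thus FOLLOW(<B>) = {$}.
FOLLOW(<A>): in <S>::=<A> r <S>, <A> is followed by r <S> with FIRST {r}; in <S>::=<A> <K> w, <A> is followed by <K> w with FIRST {p, q, w}; in <K>::=<A> <H> q, <A> is followed by <H> q with FIRST {p, q, w}; in <B>::=<A> r, <A> is followed by r with FIRST {r}; in <B>::=<H> <A>, the suffix after <A> is empty, so FOLLOW(<A>) ⊇ FOLLOW(<B>) = {$}. Thus FOLLOW(<A>) = {$, p, q, r, w}.
FOLLOW(<H>): in <A>::=<H>, the suffix after <H> is empty, so FOLLOW(<H>) ⊇ FOLLOW(<A>) = {$, p, q, r, w}; in <K>::=<A> <H> q, <H> is followed by q with FIRST {q}; in <B>::=<H> <A>, <H> is followed by <A> with FIRST {λ, p, q, w}; in <B>::=<H> <A>, the suffix after <H> is nullable, so FOLLOW(<H>) ⊇ FOLLOW(<B>) = {$}. Thus FOLLOW(<H>) = {$, p, q, r, w}.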